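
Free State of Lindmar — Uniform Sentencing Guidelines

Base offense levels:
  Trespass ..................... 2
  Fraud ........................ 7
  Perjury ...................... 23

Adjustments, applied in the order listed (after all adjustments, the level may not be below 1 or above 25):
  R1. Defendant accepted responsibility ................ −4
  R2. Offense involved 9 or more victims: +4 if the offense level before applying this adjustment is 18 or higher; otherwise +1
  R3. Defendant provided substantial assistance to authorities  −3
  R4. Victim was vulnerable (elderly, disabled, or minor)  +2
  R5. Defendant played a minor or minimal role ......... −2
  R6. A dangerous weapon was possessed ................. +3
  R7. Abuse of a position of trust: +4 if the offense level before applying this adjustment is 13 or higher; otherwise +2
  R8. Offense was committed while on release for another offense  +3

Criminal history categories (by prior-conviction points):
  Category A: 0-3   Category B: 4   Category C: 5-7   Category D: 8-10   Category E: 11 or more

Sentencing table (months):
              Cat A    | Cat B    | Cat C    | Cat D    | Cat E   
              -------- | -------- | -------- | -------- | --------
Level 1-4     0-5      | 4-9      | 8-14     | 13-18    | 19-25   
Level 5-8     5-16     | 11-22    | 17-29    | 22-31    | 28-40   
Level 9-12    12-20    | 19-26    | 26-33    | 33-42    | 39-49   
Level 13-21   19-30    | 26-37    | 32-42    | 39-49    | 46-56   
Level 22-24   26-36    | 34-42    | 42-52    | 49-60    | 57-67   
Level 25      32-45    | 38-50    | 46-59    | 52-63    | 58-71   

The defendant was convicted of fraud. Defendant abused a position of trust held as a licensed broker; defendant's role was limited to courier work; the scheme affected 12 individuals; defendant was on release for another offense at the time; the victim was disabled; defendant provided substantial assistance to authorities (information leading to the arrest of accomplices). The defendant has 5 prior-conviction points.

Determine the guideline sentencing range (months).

Base offense level for fraud: 7.
R1 does not apply.
R2 applies (level before this adjustment is 7 < 18, so +1): 7 + 1 = 8.
R3 applies: 8 − 3 = 5.
R4 applies: 5 + 2 = 7.
R5 applies: 7 − 2 = 5.
R7 applies (level before this adjustment is 5 < 13, so +2): 5 + 2 = 7.
R8 applies: 7 + 3 = 10.
Final offense level: 10.
Criminal history: 5 prior points → Category C (5-7).
Level 10 falls in the 9-12 band.
Grid: Level 9-12 × Category C = 26-33 months.

26-33 months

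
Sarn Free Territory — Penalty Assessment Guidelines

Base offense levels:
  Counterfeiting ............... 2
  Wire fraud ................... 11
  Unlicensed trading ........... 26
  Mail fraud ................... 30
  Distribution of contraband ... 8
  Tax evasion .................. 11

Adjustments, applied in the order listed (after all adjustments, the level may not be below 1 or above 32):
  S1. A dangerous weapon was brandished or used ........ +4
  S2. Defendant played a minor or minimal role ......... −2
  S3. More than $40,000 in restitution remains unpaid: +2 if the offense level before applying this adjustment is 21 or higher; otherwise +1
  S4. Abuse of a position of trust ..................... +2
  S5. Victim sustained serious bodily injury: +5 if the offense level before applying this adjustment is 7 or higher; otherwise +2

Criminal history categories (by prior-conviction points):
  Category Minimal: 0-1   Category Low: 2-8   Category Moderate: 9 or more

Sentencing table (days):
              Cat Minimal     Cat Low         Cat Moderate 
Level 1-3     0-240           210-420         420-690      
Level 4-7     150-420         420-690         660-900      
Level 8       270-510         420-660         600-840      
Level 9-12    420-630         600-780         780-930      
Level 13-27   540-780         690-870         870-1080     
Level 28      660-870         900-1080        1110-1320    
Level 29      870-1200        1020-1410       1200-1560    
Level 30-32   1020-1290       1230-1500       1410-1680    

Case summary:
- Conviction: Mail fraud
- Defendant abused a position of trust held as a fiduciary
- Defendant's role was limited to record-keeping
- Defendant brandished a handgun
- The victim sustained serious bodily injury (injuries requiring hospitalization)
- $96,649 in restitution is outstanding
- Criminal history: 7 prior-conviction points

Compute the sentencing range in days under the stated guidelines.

Base offense level for mail fraud: 30.
S1 applies: 30 + 4 = 34.
S2 applies: 34 − 2 = 32.
S3 applies (level before this adjustment is 32 ≥ 21, so +2): 32 + 2 = 34.
S4 applies: 34 + 2 = 36.
S5 applies (level before this adjustment is 36 ≥ 7, so +5): 36 + 5 = 41.
Level 41 exceeds the maximum of 32; capped at 32.
Final offense level: 32.
Criminal history: 7 prior points → Category Low (2-8).
Level 32 falls in the 30-32 band.
Grid: Level 30-32 × Category Low = 1230-1500 days.

1230-1500 days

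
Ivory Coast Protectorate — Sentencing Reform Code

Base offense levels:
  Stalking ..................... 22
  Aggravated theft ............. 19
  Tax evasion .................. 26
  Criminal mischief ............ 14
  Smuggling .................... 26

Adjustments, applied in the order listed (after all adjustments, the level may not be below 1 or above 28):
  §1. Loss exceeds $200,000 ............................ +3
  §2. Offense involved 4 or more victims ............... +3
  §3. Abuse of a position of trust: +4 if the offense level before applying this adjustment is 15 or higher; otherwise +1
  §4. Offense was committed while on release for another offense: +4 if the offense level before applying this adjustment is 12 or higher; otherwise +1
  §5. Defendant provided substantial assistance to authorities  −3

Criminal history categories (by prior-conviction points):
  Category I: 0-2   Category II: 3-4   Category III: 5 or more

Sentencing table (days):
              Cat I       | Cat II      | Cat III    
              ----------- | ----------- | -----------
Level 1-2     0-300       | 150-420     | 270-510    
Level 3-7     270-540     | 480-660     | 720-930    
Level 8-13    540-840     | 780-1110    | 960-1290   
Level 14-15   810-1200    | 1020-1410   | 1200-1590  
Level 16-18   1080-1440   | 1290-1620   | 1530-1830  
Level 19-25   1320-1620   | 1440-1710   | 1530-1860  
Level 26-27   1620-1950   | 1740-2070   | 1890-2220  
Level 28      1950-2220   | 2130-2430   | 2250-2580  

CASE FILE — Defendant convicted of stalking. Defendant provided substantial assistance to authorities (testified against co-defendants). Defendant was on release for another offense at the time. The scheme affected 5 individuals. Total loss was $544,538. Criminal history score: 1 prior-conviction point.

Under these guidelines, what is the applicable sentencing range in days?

1950-2220 days

Base offense level for stalking: 22.
§1 applies: 22 + 3 = 25.
§2 applies: 25 + 3 = 28.
§4 applies (level before this adjustment is 28 ≥ 12, so +4): 28 + 4 = 32.
§5 applies: 32 − 3 = 29.
Level 29 exceeds the maximum of 28; capped at 28.
Final offense level: 28.
Criminal history: 1 prior point → Category I (0-2).
Level 28 falls in the 28 band.
Grid: Level 28 × Category I = 1950-2220 days.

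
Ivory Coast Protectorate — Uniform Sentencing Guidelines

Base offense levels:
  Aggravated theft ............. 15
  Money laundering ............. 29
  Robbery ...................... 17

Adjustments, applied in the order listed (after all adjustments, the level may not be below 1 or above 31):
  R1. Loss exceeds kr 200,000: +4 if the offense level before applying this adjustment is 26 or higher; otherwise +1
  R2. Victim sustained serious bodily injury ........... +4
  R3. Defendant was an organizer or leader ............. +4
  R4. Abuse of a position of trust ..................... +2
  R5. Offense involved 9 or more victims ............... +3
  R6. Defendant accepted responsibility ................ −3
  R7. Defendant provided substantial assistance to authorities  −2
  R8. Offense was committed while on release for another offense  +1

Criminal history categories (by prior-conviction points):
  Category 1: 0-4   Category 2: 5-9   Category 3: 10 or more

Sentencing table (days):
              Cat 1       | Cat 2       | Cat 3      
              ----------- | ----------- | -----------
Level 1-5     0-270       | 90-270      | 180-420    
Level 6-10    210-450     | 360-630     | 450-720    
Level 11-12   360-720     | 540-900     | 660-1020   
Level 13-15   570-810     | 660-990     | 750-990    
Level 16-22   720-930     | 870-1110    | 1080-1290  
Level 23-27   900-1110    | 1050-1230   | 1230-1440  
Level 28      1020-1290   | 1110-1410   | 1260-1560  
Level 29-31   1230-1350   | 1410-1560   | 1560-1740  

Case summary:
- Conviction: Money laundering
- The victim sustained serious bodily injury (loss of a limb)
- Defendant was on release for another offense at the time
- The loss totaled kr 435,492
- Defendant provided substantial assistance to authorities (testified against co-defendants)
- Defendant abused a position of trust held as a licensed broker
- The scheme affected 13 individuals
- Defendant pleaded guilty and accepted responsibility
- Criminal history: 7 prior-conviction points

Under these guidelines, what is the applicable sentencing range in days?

Base offense level for money laundering: 29.
R1 applies (level before this adjustment is 29 ≥ 26, so +4): 29 + 4 = 33.
R2 applies: 33 + 4 = 37.
R4 applies: 37 + 2 = 39.
R5 applies: 39 + 3 = 42.
R6 applies: 42 − 3 = 39.
R7 applies: 39 − 2 = 37.
R8 applies: 37 + 1 = 38.
Level 38 exceeds the maximum of 31; capped at 31.
Final offense level: 31.
Criminal history: 7 prior points → Category 2 (5-9).
Level 31 falls in the 29-31 band.
Grid: Level 29-31 × Category 2 = 1410-1560 days.

1410-1560 days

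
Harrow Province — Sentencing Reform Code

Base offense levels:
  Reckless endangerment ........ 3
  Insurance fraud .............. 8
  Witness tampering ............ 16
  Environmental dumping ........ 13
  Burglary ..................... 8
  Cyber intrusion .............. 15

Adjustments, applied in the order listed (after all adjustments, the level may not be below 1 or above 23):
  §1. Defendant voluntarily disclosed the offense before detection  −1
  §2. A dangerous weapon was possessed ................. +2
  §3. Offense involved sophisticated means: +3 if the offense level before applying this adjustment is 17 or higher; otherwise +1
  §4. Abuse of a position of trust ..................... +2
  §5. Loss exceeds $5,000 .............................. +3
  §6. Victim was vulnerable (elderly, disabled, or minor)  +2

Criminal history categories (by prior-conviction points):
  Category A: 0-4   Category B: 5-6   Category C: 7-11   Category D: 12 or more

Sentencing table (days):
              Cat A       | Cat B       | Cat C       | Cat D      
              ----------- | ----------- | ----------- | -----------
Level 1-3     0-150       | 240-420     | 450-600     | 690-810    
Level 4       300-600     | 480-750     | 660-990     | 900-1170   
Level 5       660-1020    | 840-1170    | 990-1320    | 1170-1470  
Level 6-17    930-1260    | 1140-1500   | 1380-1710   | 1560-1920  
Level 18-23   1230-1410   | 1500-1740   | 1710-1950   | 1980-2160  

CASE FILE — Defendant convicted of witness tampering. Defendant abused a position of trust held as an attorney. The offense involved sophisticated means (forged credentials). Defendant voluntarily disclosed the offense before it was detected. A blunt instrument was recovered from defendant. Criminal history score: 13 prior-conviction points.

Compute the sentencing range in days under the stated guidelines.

Base offense level for witness tampering: 16.
§1 applies: 16 − 1 = 15.
§2 applies: 15 + 2 = 17.
§3 applies (level before this adjustment is 17 ≥ 17, so +3): 17 + 3 = 20.
§4 applies: 20 + 2 = 22.
§5 does not apply.
§6 does not apply.
Final offense level: 22.
Criminal history: 13 prior points → Category D (12+).
Level 22 falls in the 18-23 band.
Grid: Level 18-23 × Category D = 1980-2160 days.

1980-2160 days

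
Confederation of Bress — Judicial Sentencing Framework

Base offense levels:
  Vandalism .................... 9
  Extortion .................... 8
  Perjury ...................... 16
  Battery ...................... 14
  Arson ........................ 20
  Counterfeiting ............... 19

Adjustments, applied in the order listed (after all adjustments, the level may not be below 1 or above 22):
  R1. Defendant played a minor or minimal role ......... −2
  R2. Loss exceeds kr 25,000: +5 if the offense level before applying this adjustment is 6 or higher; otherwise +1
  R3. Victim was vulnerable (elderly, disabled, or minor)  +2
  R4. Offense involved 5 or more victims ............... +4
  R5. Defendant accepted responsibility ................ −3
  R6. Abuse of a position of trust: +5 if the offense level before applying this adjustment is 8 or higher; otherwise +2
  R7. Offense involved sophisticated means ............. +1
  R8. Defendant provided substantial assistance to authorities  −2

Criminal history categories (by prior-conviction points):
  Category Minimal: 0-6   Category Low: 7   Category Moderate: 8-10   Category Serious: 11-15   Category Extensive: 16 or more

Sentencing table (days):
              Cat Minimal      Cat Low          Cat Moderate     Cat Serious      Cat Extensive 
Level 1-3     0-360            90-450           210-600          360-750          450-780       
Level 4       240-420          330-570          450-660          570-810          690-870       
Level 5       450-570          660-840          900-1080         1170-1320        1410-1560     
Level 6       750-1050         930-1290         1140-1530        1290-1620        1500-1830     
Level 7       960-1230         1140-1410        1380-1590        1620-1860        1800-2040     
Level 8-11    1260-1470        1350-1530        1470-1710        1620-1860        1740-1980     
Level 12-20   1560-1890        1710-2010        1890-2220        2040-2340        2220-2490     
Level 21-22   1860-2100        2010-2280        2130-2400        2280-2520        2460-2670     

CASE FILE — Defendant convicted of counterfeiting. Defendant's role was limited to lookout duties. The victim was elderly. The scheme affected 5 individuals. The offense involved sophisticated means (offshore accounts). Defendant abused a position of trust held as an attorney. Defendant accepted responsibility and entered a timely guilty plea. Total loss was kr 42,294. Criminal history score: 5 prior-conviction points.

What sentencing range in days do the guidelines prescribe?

Base offense level for counterfeiting: 19.
R1 applies: 19 − 2 = 17.
R2 applies (level before this adjustment is 17 ≥ 6, so +5): 17 + 5 = 22.
R3 applies: 22 + 2 = 24.
R4 applies: 24 + 4 = 28.
R5 applies: 28 − 3 = 25.
R6 applies (level before this adjustment is 25 ≥ 8, so +5): 25 + 5 = 30.
R7 applies: 30 + 1 = 31.
R8 does not apply.
Level 31 exceeds the maximum of 22; capped at 22.
Final offense level: 22.
Criminal history: 5 prior points → Category Minimal (0-6).
Level 22 falls in the 21-22 band.
Grid: Level 21-22 × Category Minimal = 1860-2100 days.

1860-2100 days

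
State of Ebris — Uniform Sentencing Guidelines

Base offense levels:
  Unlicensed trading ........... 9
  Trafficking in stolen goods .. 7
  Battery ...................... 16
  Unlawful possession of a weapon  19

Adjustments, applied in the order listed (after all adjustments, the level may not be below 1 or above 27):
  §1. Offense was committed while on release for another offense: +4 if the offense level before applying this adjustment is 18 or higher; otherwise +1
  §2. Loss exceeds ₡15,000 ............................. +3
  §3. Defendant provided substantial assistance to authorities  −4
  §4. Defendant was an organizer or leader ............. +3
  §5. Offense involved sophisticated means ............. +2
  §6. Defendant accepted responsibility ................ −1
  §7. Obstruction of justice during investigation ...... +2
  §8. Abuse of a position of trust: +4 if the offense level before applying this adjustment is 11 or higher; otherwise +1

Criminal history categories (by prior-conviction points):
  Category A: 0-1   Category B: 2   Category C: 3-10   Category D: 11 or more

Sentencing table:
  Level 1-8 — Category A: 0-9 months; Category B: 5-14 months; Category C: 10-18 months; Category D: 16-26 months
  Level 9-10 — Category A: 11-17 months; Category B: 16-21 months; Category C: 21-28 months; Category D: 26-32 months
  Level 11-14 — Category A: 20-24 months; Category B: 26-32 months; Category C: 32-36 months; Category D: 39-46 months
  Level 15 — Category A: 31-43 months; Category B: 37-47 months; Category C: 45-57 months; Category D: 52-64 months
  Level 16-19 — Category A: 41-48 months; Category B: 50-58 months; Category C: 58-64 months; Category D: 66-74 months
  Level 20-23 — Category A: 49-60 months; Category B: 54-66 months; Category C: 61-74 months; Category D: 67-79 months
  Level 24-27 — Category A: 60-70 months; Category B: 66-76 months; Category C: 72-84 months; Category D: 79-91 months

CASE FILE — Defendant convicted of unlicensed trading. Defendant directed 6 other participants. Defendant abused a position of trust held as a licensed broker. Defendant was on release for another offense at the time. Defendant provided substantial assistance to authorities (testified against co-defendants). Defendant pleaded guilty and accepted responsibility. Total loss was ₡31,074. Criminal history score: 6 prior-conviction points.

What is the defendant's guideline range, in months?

Base offense level for unlicensed trading: 9.
§1 applies (level before this adjustment is 9 < 18, so +1): 9 + 1 = 10.
§2 applies: 10 + 3 = 13.
§3 applies: 13 − 4 = 9.
§4 applies: 9 + 3 = 12.
§6 applies: 12 − 1 = 11.
§8 applies (level before this adjustment is 11 ≥ 11, so +4): 11 + 4 = 15.
Final offense level: 15.
Criminal history: 6 prior points → Category C (3-10).
Level 15 falls in the 15 band.
Grid: Level 15 × Category C = 45-57 months.

45-57 months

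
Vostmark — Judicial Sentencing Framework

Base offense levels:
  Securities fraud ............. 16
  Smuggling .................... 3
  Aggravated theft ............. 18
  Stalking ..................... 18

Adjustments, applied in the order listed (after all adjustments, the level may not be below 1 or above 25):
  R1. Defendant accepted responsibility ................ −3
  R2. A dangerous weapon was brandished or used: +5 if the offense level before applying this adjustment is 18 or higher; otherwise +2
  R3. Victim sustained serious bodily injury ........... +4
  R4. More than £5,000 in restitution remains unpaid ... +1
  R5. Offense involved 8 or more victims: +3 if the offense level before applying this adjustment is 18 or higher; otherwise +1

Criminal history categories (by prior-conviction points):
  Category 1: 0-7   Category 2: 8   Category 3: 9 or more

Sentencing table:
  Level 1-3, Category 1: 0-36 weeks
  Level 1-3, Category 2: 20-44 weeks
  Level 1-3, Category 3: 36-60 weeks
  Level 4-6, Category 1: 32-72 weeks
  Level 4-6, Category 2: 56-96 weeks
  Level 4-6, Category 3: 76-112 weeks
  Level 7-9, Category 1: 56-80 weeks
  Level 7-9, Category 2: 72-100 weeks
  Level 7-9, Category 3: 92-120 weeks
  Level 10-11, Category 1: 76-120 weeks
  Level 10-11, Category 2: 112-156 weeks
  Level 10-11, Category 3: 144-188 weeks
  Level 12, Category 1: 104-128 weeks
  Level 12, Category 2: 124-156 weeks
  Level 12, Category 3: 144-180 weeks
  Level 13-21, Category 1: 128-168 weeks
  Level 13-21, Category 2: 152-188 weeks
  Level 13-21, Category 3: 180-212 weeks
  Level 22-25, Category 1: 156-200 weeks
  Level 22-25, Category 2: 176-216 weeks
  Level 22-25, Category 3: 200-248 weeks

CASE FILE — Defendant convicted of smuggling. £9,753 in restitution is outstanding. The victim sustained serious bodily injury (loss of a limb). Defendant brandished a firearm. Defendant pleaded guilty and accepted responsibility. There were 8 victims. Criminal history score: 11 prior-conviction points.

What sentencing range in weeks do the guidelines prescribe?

92-120 weeks

Base offense level for smuggling: 3.
R1 applies: 3 − 3 = 0.
R2 applies (level before this adjustment is 0 < 18, so +2): 0 + 2 = 2.
R3 applies: 2 + 4 = 6.
R4 applies: 6 + 1 = 7.
R5 applies (level before this adjustment is 7 < 18, so +1): 7 + 1 = 8.
Final offense level: 8.
Criminal history: 11 prior points → Category 3 (9+).
Level 8 falls in the 7-9 band.
Grid: Level 7-9 × Category 3 = 92-120 weeks.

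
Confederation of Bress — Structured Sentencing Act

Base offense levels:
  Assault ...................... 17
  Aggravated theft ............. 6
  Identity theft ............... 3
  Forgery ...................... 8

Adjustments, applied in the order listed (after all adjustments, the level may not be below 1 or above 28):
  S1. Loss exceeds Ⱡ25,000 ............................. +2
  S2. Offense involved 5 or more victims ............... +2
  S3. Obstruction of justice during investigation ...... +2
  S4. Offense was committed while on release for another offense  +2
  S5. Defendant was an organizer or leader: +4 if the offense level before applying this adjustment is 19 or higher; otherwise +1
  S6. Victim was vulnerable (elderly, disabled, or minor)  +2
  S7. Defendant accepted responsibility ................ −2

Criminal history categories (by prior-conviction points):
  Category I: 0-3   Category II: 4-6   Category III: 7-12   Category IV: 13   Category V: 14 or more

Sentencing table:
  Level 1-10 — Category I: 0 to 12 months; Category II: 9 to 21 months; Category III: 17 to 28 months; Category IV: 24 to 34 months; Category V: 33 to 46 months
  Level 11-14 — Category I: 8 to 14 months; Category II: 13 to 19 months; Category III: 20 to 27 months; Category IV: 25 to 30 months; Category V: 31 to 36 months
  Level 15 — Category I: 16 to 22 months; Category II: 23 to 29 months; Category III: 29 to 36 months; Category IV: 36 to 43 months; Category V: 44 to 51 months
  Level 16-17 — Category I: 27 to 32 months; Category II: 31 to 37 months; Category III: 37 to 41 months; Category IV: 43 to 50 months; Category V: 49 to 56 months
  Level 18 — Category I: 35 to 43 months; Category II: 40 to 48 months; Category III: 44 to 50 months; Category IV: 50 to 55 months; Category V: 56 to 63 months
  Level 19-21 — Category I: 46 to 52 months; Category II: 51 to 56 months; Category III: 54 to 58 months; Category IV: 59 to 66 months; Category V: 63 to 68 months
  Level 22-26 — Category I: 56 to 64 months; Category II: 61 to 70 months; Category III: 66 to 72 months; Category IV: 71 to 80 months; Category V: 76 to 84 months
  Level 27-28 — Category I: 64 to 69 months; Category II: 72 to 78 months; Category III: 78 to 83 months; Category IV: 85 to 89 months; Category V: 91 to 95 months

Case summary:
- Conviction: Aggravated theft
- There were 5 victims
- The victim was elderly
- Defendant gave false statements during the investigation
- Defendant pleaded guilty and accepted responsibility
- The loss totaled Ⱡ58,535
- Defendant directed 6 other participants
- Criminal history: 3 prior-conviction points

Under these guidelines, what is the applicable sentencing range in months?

Base offense level for aggravated theft: 6.
S1 applies: 6 + 2 = 8.
S2 applies: 8 + 2 = 10.
S3 applies: 10 + 2 = 12.
S5 applies (level before this adjustment is 12 < 19, so +1): 12 + 1 = 13.
S6 applies: 13 + 2 = 15.
S7 applies: 15 − 2 = 13.
Final offense level: 13.
Criminal history: 3 prior points → Category I (0-3).
Level 13 falls in the 11-14 band.
Grid: Level 11-14 × Category I = 8-14 months.

8-14 months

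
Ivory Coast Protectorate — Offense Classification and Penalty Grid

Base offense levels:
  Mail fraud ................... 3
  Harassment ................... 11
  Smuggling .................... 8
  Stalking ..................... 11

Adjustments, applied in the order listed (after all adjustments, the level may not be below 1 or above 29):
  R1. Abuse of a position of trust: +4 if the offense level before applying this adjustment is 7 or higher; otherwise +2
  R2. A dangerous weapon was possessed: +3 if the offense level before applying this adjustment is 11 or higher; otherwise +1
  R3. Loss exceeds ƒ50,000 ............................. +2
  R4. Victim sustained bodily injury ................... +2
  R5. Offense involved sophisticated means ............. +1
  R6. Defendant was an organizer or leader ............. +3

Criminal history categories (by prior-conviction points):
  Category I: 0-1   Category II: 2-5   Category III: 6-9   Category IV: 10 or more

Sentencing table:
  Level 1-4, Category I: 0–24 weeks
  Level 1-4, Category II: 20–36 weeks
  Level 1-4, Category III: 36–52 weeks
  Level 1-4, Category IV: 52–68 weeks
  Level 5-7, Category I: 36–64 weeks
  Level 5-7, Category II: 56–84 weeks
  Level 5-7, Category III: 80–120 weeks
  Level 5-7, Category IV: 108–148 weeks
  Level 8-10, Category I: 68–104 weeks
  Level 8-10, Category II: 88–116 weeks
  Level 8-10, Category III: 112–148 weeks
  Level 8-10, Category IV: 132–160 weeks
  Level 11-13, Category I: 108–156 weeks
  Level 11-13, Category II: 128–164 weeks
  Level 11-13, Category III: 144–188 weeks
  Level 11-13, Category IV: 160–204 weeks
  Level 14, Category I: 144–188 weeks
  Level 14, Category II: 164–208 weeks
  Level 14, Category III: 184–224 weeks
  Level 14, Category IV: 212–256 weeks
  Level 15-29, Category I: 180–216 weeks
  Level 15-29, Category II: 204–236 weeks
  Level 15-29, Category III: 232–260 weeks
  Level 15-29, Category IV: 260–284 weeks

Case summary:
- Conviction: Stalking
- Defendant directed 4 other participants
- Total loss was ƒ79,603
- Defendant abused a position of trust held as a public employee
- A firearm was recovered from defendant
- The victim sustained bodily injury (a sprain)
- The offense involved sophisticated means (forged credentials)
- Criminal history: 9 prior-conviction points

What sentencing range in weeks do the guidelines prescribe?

232-260 weeks

Base offense level for stalking: 11.
R1 applies (level before this adjustment is 11 ≥ 7, so +4): 11 + 4 = 15.
R2 applies (level before this adjustment is 15 ≥ 11, so +3): 15 + 3 = 18.
R3 applies: 18 + 2 = 20.
R4 applies: 20 + 2 = 22.
R5 applies: 22 + 1 = 23.
R6 applies: 23 + 3 = 26.
Final offense level: 26.
Criminal history: 9 prior points → Category III (6-9).
Level 26 falls in the 15-29 band.
Grid: Level 15-29 × Category III = 232-260 weeks.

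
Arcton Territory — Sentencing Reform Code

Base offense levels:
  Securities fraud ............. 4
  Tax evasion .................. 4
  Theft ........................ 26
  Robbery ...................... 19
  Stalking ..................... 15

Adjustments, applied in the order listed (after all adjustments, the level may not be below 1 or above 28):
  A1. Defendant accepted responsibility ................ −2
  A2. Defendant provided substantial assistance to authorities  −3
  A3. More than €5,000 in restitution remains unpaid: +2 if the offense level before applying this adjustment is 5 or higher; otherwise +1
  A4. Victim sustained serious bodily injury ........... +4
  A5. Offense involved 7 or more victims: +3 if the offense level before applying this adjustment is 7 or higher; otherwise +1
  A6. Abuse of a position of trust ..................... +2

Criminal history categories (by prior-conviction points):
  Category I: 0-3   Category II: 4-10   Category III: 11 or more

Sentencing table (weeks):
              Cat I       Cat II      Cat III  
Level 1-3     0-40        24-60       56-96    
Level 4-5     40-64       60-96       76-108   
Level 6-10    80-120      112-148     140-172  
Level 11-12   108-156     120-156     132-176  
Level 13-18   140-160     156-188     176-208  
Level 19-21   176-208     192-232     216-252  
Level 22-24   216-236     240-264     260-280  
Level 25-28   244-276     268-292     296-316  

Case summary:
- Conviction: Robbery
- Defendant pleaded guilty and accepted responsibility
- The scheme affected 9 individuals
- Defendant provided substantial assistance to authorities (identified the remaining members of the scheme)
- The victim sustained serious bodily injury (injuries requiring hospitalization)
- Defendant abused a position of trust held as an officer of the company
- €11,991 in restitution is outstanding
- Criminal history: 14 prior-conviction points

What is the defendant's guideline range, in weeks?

296-316 weeks

Base offense level for robbery: 19.
A1 applies: 19 − 2 = 17.
A2 applies: 17 − 3 = 14.
A3 applies (level before this adjustment is 14 ≥ 5, so +2): 14 + 2 = 16.
A4 applies: 16 + 4 = 20.
A5 applies (level before this adjustment is 20 ≥ 7, so +3): 20 + 3 = 23.
A6 applies: 23 + 2 = 25.
Final offense level: 25.
Criminal history: 14 prior points → Category III (11+).
Level 25 falls in the 25-28 band.
Grid: Level 25-28 × Category III = 296-316 weeks.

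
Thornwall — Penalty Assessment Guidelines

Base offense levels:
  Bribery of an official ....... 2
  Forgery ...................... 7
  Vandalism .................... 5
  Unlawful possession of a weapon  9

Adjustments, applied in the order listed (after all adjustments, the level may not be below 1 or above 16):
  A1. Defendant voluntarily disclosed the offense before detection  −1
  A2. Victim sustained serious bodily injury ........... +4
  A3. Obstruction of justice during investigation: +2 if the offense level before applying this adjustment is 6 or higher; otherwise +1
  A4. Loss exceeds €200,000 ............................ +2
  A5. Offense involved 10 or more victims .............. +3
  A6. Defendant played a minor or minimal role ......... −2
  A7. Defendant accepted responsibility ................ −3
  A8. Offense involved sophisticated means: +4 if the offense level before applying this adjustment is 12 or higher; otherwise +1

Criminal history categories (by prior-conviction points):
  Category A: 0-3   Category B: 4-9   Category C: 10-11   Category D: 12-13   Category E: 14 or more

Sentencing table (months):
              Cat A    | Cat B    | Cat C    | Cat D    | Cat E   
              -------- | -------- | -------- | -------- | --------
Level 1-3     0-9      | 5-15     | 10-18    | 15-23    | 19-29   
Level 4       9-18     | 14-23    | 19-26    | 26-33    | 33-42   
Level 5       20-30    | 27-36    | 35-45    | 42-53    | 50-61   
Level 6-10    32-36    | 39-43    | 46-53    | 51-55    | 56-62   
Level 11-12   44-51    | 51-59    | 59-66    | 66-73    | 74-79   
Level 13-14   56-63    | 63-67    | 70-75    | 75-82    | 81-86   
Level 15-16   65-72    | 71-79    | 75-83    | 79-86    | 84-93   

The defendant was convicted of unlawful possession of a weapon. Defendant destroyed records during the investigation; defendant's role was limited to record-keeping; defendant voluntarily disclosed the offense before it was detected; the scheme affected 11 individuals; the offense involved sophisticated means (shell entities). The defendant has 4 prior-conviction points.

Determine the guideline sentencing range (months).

Base offense level for unlawful possession of a weapon: 9.
A1 applies: 9 − 1 = 8.
A2 does not apply.
A3 applies (level before this adjustment is 8 ≥ 6, so +2): 8 + 2 = 10.
A4 does not apply.
A5 applies: 10 + 3 = 13.
A6 applies: 13 − 2 = 11.
A8 applies (level before this adjustment is 11 < 12, so +1): 11 + 1 = 12.
Final offense level: 12.
Criminal history: 4 prior points → Category B (4-9).
Level 12 falls in the 11-12 band.
Grid: Level 11-12 × Category B = 51-59 months.

51-59 months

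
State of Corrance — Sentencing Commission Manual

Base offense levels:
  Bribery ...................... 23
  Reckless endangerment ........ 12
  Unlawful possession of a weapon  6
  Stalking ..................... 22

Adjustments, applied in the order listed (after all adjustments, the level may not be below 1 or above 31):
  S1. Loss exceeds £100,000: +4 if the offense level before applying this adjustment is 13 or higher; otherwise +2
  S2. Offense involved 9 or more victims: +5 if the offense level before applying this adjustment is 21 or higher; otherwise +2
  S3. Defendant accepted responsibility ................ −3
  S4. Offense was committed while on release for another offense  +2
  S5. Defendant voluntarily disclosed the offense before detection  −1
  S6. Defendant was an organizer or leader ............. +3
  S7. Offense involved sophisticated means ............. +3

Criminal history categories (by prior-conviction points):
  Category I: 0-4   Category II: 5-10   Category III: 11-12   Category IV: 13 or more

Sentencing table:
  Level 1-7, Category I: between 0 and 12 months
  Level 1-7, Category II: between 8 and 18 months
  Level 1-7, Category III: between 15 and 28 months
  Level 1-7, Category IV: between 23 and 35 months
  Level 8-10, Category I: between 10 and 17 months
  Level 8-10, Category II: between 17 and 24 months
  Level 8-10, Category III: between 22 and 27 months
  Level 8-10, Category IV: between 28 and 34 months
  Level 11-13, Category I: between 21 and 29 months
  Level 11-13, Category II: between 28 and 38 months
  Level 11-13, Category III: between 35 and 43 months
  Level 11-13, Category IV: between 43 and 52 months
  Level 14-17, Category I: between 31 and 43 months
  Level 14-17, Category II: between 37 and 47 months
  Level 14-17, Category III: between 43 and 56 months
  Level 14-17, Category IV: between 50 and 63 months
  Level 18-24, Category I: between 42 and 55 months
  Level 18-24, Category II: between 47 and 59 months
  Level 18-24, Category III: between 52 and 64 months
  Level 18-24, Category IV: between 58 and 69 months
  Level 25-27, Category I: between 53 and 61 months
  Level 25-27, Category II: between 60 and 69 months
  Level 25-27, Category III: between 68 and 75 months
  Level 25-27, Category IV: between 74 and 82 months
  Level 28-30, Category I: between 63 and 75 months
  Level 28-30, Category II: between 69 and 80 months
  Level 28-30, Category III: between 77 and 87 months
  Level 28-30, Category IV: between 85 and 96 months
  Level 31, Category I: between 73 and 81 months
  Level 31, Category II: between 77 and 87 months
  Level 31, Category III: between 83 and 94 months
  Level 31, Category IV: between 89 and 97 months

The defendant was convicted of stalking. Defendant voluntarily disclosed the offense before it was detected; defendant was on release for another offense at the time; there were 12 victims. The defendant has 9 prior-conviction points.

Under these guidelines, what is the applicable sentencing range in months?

69-80 months

Base offense level for stalking: 22.
S2 applies (level before this adjustment is 22 ≥ 21, so +5): 22 + 5 = 27.
S4 applies: 27 + 2 = 29.
S5 applies: 29 − 1 = 28.
Final offense level: 28.
Criminal history: 9 prior points → Category II (5-10).
Level 28 falls in the 28-30 band.
Grid: Level 28-30 × Category II = 69-80 months.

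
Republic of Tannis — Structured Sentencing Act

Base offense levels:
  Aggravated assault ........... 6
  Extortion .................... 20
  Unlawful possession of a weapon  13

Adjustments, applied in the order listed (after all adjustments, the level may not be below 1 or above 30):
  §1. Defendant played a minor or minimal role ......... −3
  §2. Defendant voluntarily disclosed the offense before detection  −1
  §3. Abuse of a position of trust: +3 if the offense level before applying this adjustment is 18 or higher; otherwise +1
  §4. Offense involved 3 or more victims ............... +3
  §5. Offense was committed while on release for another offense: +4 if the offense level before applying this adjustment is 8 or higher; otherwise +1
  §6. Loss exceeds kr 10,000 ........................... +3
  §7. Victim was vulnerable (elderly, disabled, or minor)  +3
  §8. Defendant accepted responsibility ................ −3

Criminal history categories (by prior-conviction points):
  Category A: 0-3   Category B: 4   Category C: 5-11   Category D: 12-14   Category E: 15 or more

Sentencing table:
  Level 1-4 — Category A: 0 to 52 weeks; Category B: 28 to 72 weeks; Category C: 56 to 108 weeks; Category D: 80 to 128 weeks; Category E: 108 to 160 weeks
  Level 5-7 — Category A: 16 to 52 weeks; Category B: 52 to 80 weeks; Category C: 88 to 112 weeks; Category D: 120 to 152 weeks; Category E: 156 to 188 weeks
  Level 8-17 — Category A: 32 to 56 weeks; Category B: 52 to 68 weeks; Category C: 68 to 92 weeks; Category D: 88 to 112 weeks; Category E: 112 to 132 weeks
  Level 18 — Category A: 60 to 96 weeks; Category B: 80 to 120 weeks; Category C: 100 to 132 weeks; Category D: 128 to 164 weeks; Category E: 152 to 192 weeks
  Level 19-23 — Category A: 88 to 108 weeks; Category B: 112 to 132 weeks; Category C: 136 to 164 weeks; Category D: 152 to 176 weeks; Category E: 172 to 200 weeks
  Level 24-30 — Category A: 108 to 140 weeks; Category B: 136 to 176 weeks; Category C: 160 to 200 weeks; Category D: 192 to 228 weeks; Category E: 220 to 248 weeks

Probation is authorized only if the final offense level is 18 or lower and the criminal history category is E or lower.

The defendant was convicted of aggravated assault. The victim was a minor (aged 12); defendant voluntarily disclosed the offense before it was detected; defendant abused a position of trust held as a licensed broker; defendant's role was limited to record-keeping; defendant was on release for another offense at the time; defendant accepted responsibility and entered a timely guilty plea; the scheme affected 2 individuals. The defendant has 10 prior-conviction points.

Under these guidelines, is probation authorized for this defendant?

Base offense level for aggravated assault: 6.
§1 applies: 6 − 3 = 3.
§2 applies: 3 − 1 = 2.
§3 applies (level before this adjustment is 2 < 18, so +1): 2 + 1 = 3.
§4 does not apply.
§5 applies (level before this adjustment is 3 < 8, so +1): 3 + 1 = 4.
§7 applies: 4 + 3 = 7.
§8 applies: 7 − 3 = 4.
Final offense level: 4.
Criminal history: 10 prior points → Category C (5-11).
Level 4 falls in the 1-4 band.
Grid: Level 1-4 × Category C = 56-108 weeks.
Probation check: level 4 ≤ 18 and category C ≤ E → eligible.

Yes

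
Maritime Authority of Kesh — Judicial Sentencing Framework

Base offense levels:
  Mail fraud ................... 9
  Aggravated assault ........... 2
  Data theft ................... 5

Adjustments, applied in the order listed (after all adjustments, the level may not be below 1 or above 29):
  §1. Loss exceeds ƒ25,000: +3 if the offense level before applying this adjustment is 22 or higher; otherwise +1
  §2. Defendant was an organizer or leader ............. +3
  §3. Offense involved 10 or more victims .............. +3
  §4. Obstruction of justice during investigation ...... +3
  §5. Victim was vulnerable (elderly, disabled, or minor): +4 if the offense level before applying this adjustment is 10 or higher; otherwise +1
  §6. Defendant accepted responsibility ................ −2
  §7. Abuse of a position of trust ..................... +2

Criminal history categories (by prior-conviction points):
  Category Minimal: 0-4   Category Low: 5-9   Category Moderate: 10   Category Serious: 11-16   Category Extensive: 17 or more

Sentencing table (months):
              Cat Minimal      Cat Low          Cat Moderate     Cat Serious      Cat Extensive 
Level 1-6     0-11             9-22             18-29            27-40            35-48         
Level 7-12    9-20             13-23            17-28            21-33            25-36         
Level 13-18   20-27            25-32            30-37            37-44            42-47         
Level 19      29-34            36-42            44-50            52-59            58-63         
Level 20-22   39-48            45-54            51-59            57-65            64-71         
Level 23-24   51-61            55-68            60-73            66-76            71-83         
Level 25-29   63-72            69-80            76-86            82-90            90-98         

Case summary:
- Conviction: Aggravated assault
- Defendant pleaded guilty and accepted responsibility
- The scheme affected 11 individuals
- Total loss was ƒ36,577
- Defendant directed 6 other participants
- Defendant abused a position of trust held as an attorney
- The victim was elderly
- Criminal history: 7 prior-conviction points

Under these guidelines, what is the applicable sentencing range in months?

13-23 months

Base offense level for aggravated assault: 2.
§1 applies (level before this adjustment is 2 < 22, so +1): 2 + 1 = 3.
§2 applies: 3 + 3 = 6.
§3 applies: 6 + 3 = 9.
§5 applies (level before this adjustment is 9 < 10, so +1): 9 + 1 = 10.
§6 applies: 10 − 2 = 8.
§7 applies: 8 + 2 = 10.
Final offense level: 10.
Criminal history: 7 prior points → Category Low (5-9).
Level 10 falls in the 7-12 band.
Grid: Level 7-12 × Category Low = 13-23 months.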